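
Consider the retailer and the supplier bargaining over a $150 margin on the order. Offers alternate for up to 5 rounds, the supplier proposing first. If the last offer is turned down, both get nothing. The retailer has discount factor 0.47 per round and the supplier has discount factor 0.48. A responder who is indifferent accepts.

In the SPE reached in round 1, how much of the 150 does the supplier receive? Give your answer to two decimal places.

By backward induction:
Round 5 (the supplier proposes): rejection yields 0 for the retailer; the supplier offers 0 and keeps 150.
Round 4 (the retailer proposes): the supplier can get 150 next round, worth 0.48 × 150 = 72 now; the retailer offers that and keeps 78.
Round 3 (the supplier proposes): the retailer can get 78 next round, worth 0.47 × 78 = 36.66 now; the supplier offers that and keeps 113.34.
Round 2 (the retailer proposes): the supplier can get 113.34 next round, worth 0.48 × 113.34 = 54.4032 now, so the retailer offers 54.4032, keeping 95.5968.
Round 1 (the supplier proposes): the retailer can get 95.5968 next round, worth 0.47 × 95.5968 = 44.930496 now; the supplier offers that and keeps 105.069504.

105.07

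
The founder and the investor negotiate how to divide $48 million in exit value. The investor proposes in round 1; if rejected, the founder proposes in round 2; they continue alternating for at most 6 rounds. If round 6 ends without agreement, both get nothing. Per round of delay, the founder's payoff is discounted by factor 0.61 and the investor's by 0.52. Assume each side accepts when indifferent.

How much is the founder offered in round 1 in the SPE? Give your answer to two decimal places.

Work backward from the last round.
Round 6 (the founder proposes): the investor will accept anything ≥ 0, so the founder offers 0 and keeps 48.
Round 5 (the investor proposes): the founder can get 48 next round, worth 0.61 × 48 = 29.28 now; the investor offers that and keeps 18.72.
Round 4 (the founder proposes): the investor can get 18.72 next round, worth 0.52 × 18.72 = 9.7344 now. The founder offers 9.7344 and keeps 48 − 9.7344 = 38.2656.
Round 3 (the investor proposes): the founder can get 38.2656 next round, worth 0.61 × 38.2656 = 23.342016 now, so the investor offers 23.342016, keeping 24.657984.
Round 2 (the founder proposes): the investor can get 24.657984 next round, worth 0.52 × 24.657984 = 12.82215168 now. The founder offers 12.82215168 and keeps 48 − 12.82215168 = 35.17784832.
Round 1 (the investor proposes): the founder can get 35.17784832 next round, worth 0.61 × 35.17784832 = 21.4584874752 now; the investor offers that and keeps 26.5415125248.

21.46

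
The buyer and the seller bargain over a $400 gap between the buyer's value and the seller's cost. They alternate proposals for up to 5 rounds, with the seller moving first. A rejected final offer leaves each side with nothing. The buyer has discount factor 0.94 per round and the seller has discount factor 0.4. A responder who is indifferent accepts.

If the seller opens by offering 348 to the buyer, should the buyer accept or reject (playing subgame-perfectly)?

Work out the buyer's continuation value if the offer is rejected.
Round 5 (the seller proposes): the buyer will accept anything ≥ 0, so the seller offers 0 and keeps 400.
Round 4 (the buyer proposes): the seller can get 400 next round, worth 0.4 × 400 = 160 now, so the buyer offers 160, keeping 240.
Round 3 (the seller proposes): the buyer can get 240 next round, worth 0.94 × 240 = 225.6 now. The seller offers 225.6 and keeps 400 − 225.6 = 174.4.
Round 2 (the buyer proposes): the seller can get 174.4 next round, worth 0.4 × 174.4 = 69.76 now, so the buyer offers 69.76, keeping 330.24.
So by rejecting in round 1, the buyer gets 330.24 next round, worth 0.94 × 330.24 = 310.4256 now.
Offer 348 ≥ 310.4256, so the buyer accepts.

Accept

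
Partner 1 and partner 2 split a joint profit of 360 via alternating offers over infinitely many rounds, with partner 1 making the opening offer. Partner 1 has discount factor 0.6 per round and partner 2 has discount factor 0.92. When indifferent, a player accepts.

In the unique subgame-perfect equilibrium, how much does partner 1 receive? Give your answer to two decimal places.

Let x be partner 1's share when partner 1 proposes and y be partner 2's share when partner 2 proposes.
Partner 2 accepts iff offered ≥ 0.92·y, so x = 360 − 0.92y. Symmetrically y = 360 − 0.6x.
Substituting: x = 360 − 0.92(360 − 0.6x), giving x(1 − 0.6·0.92) = 360(1 − 0.92).
So x = 360 × 0.08 / 0.448 ≈ 64.2857, and partner 2 receives 360 − x ≈ 295.7143.

64.29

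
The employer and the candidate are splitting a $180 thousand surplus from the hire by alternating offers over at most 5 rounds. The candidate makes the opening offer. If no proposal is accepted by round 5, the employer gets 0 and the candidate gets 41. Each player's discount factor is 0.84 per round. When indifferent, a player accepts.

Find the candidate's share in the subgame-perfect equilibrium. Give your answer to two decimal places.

138.74

Solve by backward induction from round 5.
Round 5 (the candidate proposes): rejection yields 0 for the employer; the candidate offers 0 and keeps 180.
Round 4 (the employer proposes): the candidate can get 180 next round, worth 0.84 × 180 = 151.2 now. The employer offers 151.2 and keeps 180 − 151.2 = 28.8.
Round 3 (the candidate proposes): the employer can get 28.8 next round, worth 0.84 × 28.8 = 24.192 now. The candidate offers 24.192 and keeps 180 − 24.192 = 155.808.
Round 2 (the employer proposes): the candidate can get 155.808 next round, worth 0.84 × 155.808 = 130.87872 now; the employer offers that and keeps 49.12128.
Round 1 (the candidate proposes): the employer can get 49.12128 next round, worth 0.84 × 49.12128 = 41.2618752 now; the candidate offers that and keeps 138.7381248.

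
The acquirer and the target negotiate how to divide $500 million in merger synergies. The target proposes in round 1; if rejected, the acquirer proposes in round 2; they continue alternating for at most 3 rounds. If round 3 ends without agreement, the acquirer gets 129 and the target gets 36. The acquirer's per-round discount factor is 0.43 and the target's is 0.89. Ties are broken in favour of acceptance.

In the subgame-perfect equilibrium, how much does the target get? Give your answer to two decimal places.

Round 3 (the target proposes): the acquirer gets 129 if talks fail, so the target offers 129 and keeps 371.
Round 2 (the acquirer proposes): the target can get 371 next round, worth 0.89 × 371 = 330.19 now, so the acquirer offers 330.19, keeping 169.81.
Round 1 (the target proposes): the acquirer can get 169.81 next round, worth 0.43 × 169.81 = 73.0183 now, so the target offers 73.0183, keeping 426.9817.

426.98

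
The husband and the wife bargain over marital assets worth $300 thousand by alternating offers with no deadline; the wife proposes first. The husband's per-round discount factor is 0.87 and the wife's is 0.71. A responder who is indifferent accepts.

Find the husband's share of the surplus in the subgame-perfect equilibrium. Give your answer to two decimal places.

In a stationary SPE each proposer offers the other exactly their discounted continuation value.
If the wife keeps x when proposing and the husband keeps y when proposing, then x = 300 − 0.87y and y = 300 − 0.71x.
Solving: x = 300(1 − 0.87) / (1 − 0.71·0.87) = 39 / 0.3823 ≈ 102.0141.
The husband gets 300 − 102.0141 ≈ 197.9859.

197.99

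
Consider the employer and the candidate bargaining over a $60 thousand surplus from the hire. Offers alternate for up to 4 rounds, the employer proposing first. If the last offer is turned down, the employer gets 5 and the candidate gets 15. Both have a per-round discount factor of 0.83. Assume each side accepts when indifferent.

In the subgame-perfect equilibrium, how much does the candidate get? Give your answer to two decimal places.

Round 4 (the candidate proposes): the employer gets 5 if talks fail, so the candidate offers 5 and keeps 55.
Round 3 (the employer proposes): the candidate can get 55 next round, worth 0.83 × 55 = 45.65 now. The employer offers 45.65 and keeps 60 − 45.65 = 14.35.
Round 2 (the candidate proposes): the employer can get 14.35 next round, worth 0.83 × 14.35 = 11.9105 now, so the candidate offers 11.9105, keeping 48.0895.
Round 1 (the employer proposes): the candidate can get 48.0895 next round, worth 0.83 × 48.0895 = 39.914285 now; the employer offers that and keeps 20.085715.

39.91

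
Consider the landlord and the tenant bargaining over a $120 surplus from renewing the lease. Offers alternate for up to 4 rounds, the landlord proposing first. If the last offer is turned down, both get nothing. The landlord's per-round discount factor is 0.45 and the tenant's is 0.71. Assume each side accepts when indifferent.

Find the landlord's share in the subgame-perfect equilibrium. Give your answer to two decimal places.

Round 4 (the tenant proposes): rejection yields 0 for the landlord; the tenant offers 0 and keeps 120.
Round 3 (the landlord proposes): the tenant can get 120 next round, worth 0.71 × 120 = 85.2 now; the landlord offers that and keeps 34.8.
Round 2 (the tenant proposes): the landlord can get 34.8 next round, worth 0.45 × 34.8 = 15.66 now; the tenant offers that and keeps 104.34.
Round 1 (the landlord proposes): the tenant can get 104.34 next round, worth 0.71 × 104.34 = 74.0814 now, so the landlord offers 74.0814, keeping 45.9186.

45.92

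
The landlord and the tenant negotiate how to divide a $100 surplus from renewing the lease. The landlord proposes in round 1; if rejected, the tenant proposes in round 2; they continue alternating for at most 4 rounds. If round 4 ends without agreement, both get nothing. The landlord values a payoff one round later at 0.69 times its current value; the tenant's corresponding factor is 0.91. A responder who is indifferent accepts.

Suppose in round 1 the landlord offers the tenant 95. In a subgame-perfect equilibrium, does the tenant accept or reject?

Round 4 (the tenant proposes): the landlord will accept anything ≥ 0, so the tenant offers 0 and keeps 100.
Round 3 (the landlord proposes): the tenant can get 100 next round, worth 0.91 × 100 = 91 now. The landlord offers 91 and keeps 100 − 91 = 9.
Round 2 (the tenant proposes): the landlord can get 9 next round, worth 0.69 × 9 = 6.21 now. The tenant offers 6.21 and keeps 100 − 6.21 = 93.79.
So by rejecting in round 1, the tenant gets 93.79 next round, worth 0.91 × 93.79 = 85.3489 now.
Offer 95 ≥ 85.3489, so the tenant accepts.

Accept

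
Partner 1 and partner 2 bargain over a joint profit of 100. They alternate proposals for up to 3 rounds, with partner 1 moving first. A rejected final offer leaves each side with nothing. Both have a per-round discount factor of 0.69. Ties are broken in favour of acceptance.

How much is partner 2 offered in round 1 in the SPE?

By backward induction:
Round 3 (partner 1 proposes): partner 2 will accept anything ≥ 0, so partner 1 offers 0 and keeps 100.
Round 2 (partner 2 proposes): partner 1 can get 100 next round, worth 0.69 × 100 = 69 now, so partner 2 offers 69, keeping 31.
Round 1 (partner 1 proposes): partner 2 can get 31 next round, worth 0.69 × 31 = 21.39 now, so partner 1 offers 21.39, keeping 78.61.

21.39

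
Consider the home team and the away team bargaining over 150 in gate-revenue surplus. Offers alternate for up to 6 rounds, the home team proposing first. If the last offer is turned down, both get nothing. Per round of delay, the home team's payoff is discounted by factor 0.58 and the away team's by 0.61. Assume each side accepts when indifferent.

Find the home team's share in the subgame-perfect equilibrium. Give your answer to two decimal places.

86.52

Round 6 (the away team proposes): rejection yields 0 for the home team; the away team offers 0 and keeps 150.
Round 5 (the home team proposes): the away team can get 150 next round, worth 0.61 × 150 = 91.5 now, so the home team offers 91.5, keeping 58.5.
Round 4 (the away team proposes): the home team can get 58.5 next round, worth 0.58 × 58.5 = 33.93 now; the away team offers that and keeps 116.07.
Round 3 (the home team proposes): the away team can get 116.07 next round, worth 0.61 × 116.07 = 70.8027 now. The home team offers 70.8027 and keeps 150 − 70.8027 = 79.1973.
Round 2 (the away team proposes): the home team can get 79.1973 next round, worth 0.58 × 79.1973 = 45.934434 now; the away team offers that and keeps 104.065566.
Round 1 (the home team proposes): the away team can get 104.065566 next round, worth 0.61 × 104.065566 = 63.47999526 now; the home team offers that and keeps 86.52000474.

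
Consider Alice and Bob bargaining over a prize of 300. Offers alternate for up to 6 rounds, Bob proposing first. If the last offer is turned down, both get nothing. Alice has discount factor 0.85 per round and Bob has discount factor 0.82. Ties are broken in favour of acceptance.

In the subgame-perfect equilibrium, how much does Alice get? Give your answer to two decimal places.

By backward induction:
Round 6 (Alice proposes): rejection yields 0 for Bob; Alice offers 0 and keeps 300.
Round 5 (Bob proposes): Alice can get 300 next round, worth 0.85 × 300 = 255 now. Bob offers 255 and keeps 300 − 255 = 45.
Round 4 (Alice proposes): Bob can get 45 next round, worth 0.82 × 45 = 36.9 now. Alice offers 36.9 and keeps 300 − 36.9 = 263.1.
Round 3 (Bob proposes): Alice can get 263.1 next round, worth 0.85 × 263.1 = 223.635 now. Bob offers 223.635 and keeps 300 − 223.635 = 76.365.
Round 2 (Alice proposes): Bob can get 76.365 next round, worth 0.82 × 76.365 = 62.6193 now, so Alice offers 62.6193, keeping 237.3807.
Round 1 (Bob proposes): Alice can get 237.3807 next round, worth 0.85 × 237.3807 = 201.773595 now, so Bob offers 201.773595, keeping 98.226405.

201.77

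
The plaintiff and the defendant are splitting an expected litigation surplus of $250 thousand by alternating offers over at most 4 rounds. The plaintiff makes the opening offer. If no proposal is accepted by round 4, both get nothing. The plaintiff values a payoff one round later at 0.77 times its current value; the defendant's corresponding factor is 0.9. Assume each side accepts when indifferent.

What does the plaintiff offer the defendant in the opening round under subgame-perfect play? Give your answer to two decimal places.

207.68

Round 4 (the defendant proposes): the plaintiff will accept anything ≥ 0, so the defendant offers 0 and keeps 250.
Round 3 (the plaintiff proposes): the defendant can get 250 next round, worth 0.9 × 250 = 225 now, so the plaintiff offers 225, keeping 25.
Round 2 (the defendant proposes): the plaintiff can get 25 next round, worth 0.77 × 25 = 19.25 now; the defendant offers that and keeps 230.75.
Round 1 (the plaintiff proposes): the defendant can get 230.75 next round, worth 0.9 × 230.75 = 207.675 now; the plaintiff offers that and keeps 42.325.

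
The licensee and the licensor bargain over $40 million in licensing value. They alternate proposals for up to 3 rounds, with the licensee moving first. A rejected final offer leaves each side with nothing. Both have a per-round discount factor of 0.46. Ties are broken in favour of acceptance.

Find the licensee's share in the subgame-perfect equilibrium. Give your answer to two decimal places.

30.06

Round 3 (the licensee proposes): rejection yields 0 for the licensor; the licensee offers 0 and keeps 40.
Round 2 (the licensor proposes): the licensee can get 40 next round, worth 0.46 × 40 = 18.4 now, so the licensor offers 18.4, keeping 21.6.
Round 1 (the licensee proposes): the licensor can get 21.6 next round, worth 0.46 × 21.6 = 9.936 now; the licensee offers that and keeps 30.064.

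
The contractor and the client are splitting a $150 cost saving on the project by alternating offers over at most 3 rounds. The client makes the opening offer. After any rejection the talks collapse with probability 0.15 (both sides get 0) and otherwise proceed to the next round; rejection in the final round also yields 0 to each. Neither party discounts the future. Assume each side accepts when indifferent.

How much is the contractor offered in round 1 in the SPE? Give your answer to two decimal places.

19.13

By backward induction:
Round 3 (the client proposes): rejection yields 0 for the contractor; the client offers 0 and keeps 150.
Round 2 (the contractor proposes): rejecting gives the client an expected 0.85 × 150 = 127.5, so the contractor offers 127.5, keeping 22.5.
Round 1 (the client proposes): rejecting gives the contractor an expected 0.85 × 22.5 = 19.125. The client offers 19.125 and keeps 150 − 19.125 = 130.875.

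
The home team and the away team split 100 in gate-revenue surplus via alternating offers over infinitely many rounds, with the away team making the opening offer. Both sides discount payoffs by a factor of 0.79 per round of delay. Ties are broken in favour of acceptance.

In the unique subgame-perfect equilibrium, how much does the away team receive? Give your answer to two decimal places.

In a stationary SPE each proposer offers the other exactly their discounted continuation value.
If the away team keeps x when proposing and the home team keeps y when proposing, then x = 100 − 0.79y and y = 100 − 0.79x.
Solving: x = 100(1 − 0.79) / (1 − 0.79·0.79) = 21 / 0.3759 ≈ 55.8659.
The home team gets 100 − 55.8659 ≈ 44.1341.

55.87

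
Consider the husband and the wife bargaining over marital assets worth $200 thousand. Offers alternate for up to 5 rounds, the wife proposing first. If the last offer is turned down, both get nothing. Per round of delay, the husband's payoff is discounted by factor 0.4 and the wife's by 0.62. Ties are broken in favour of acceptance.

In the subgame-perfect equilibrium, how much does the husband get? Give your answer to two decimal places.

By backward induction:
Round 5 (the wife proposes): rejection yields 0 for the husband; the wife offers 0 and keeps 200.
Round 4 (the husband proposes): the wife can get 200 next round, worth 0.62 × 200 = 124 now; the husband offers that and keeps 76.
Round 3 (the wife proposes): the husband can get 76 next round, worth 0.4 × 76 = 30.4 now; the wife offers that and keeps 169.6.
Round 2 (the husband proposes): the wife can get 169.6 next round, worth 0.62 × 169.6 = 105.152 now. The husband offers 105.152 and keeps 200 − 105.152 = 94.848.
Round 1 (the wife proposes): the husband can get 94.848 next round, worth 0.4 × 94.848 = 37.9392 now; the wife offers that and keeps 162.0608.

37.94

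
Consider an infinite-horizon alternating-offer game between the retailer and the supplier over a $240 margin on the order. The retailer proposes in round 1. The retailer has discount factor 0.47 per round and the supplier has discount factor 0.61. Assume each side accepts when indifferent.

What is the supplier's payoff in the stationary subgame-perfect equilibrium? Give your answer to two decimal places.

Let x be the retailer's share when the retailer proposes and y be the supplier's share when the supplier proposes.
The supplier accepts iff offered ≥ 0.61·y, so x = 240 − 0.61y. Symmetrically y = 240 − 0.47x.
Substituting: x = 240 − 0.61(240 − 0.47x), giving x(1 − 0.47·0.61) = 240(1 − 0.61).
So x = 240 × 0.39 / 0.7133 ≈ 131.2211, and the supplier receives 240 − x ≈ 108.7789.

108.78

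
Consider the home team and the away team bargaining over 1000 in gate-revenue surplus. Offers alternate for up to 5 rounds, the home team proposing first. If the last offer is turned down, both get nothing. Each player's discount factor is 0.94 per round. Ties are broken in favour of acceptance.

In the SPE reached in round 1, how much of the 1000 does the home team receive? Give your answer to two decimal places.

893.76

Round 5 (the home team proposes): rejection yields 0 for the away team; the home team offers 0 and keeps 1000.
Round 4 (the away team proposes): the home team can get 1000 next round, worth 0.94 × 1000 = 940 now, so the away team offers 940, keeping 60.
Round 3 (the home team proposes): the away team can get 60 next round, worth 0.94 × 60 = 56.4 now. The home team offers 56.4 and keeps 1000 − 56.4 = 943.6.
Round 2 (the away team proposes): the home team can get 943.6 next round, worth 0.94 × 943.6 = 886.984 now. The away team offers 886.984 and keeps 1000 − 886.984 = 113.016.
Round 1 (the home team proposes): the away team can get 113.016 next round, worth 0.94 × 113.016 = 106.23504 now. The home team offers 106.23504 and keeps 1000 − 106.23504 = 893.76496.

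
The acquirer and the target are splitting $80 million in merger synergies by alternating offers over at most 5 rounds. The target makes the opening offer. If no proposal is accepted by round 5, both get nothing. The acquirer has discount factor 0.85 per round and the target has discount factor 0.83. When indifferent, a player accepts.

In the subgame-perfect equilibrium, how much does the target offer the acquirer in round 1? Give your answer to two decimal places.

19.72

Solve by backward induction from round 5.
Round 5 (the target proposes): the acquirer will accept anything ≥ 0, so the target offers 0 and keeps 80.
Round 4 (the acquirer proposes): the target can get 80 next round, worth 0.83 × 80 = 66.4 now; the acquirer offers that and keeps 13.6.
Round 3 (the target proposes): the acquirer can get 13.6 next round, worth 0.85 × 13.6 = 11.56 now; the target offers that and keeps 68.44.
Round 2 (the acquirer proposes): the target can get 68.44 next round, worth 0.83 × 68.44 = 56.8052 now. The acquirer offers 56.8052 and keeps 80 − 56.8052 = 23.1948.
Round 1 (the target proposes): the acquirer can get 23.1948 next round, worth 0.85 × 23.1948 = 19.71558 now; the target offers that and keeps 60.28442.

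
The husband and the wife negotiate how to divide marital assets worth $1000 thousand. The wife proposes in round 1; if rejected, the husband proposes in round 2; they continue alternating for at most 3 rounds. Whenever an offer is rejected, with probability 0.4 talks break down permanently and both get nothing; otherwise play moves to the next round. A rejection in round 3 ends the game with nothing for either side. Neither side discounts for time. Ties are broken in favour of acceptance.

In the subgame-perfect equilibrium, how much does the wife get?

By backward induction:
Round 3 (the wife proposes): rejection yields 0 for the husband; the wife offers 0 and keeps 1000.
Round 2 (the husband proposes): rejecting gives the wife an expected 0.6 × 1000 = 600. The husband offers 600 and keeps 1000 − 600 = 400.
Round 1 (the wife proposes): rejecting gives the husband an expected 0.6 × 400 = 240, so the wife offers 240, keeping 760.

760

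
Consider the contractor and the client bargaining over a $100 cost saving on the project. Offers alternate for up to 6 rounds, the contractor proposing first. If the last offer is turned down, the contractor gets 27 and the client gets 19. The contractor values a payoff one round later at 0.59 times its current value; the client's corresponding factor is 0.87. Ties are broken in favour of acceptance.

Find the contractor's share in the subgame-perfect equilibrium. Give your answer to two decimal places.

29.29

Round 6 (the client proposes): the contractor gets 27 if talks fail, so the client offers 27 and keeps 73.
Round 5 (the contractor proposes): the client can get 73 next round, worth 0.87 × 73 = 63.51 now. The contractor offers 63.51 and keeps 100 − 63.51 = 36.49.
Round 4 (the client proposes): the contractor can get 36.49 next round, worth 0.59 × 36.49 = 21.5291 now; the client offers that and keeps 78.4709.
Round 3 (the contractor proposes): the client can get 78.4709 next round, worth 0.87 × 78.4709 = 68.269683 now. The contractor offers 68.269683 and keeps 100 − 68.269683 = 31.730317.
Round 2 (the client proposes): the contractor can get 31.730317 next round, worth 0.59 × 31.730317 = 18.72088703 now, so the client offers 18.72088703, keeping 81.27911297.
Round 1 (the contractor proposes): the client can get 81.27911297 next round, worth 0.87 × 81.27911297 = 70.7128282839 now; the contractor offers that and keeps 29.2871717161.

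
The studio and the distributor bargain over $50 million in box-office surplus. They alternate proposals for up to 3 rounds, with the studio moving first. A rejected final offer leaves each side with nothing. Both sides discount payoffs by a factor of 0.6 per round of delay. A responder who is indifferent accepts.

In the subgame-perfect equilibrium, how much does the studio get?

38

Work backward from the last round.
Round 3 (the studio proposes): the distributor will accept anything ≥ 0, so the studio offers 0 and keeps 50.
Round 2 (the distributor proposes): the studio can get 50 next round, worth 0.6 × 50 = 30 now; the distributor offers that and keeps 20.
Round 1 (the studio proposes): the distributor can get 20 next round, worth 0.6 × 20 = 12 now, so the studio offers 12, keeping 38.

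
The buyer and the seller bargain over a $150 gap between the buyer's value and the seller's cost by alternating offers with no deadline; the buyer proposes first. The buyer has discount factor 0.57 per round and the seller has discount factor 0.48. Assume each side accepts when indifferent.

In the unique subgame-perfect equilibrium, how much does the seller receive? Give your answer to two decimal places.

When the buyer proposes, the seller accepts any offer worth at least 0.48 times what the seller would get by proposing next round; and vice versa.
This gives x = 150 − 0.48y and y = 150 − 0.57x, where x and y are each side's share when it proposes.
Hence (1 − 0.48·0.57)x = 150(1 − 0.48), i.e. 0.7264·x = 78.
x ≈ 107.3789; the seller's share is 150 − x ≈ 42.6211.

42.62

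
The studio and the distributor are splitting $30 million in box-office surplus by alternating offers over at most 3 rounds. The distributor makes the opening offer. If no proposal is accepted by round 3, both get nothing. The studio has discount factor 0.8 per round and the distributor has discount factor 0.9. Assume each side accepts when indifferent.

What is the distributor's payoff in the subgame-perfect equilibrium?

27.6

Work backward from the last round.
Round 3 (the distributor proposes): the studio will accept anything ≥ 0, so the distributor offers 0 and keeps 30.
Round 2 (the studio proposes): the distributor can get 30 next round, worth 0.9 × 30 = 27 now, so the studio offers 27, keeping 3.
Round 1 (the distributor proposes): the studio can get 3 next round, worth 0.8 × 3 = 2.4 now. The distributor offers 2.4 and keeps 30 − 2.4 = 27.6.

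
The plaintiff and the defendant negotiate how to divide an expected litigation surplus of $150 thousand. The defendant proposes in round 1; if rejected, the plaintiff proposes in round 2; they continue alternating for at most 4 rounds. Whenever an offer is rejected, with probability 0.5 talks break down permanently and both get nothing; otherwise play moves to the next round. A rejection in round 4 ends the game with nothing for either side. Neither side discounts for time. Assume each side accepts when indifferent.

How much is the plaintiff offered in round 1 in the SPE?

By backward induction:
Round 4 (the plaintiff proposes): rejection yields 0 for the defendant; the plaintiff offers 0 and keeps 150.
Round 3 (the defendant proposes): rejecting gives the plaintiff an expected 0.5 × 150 = 75, so the defendant offers 75, keeping 75.
Round 2 (the plaintiff proposes): rejecting gives the defendant an expected 0.5 × 75 = 37.5. The plaintiff offers 37.5 and keeps 150 − 37.5 = 112.5.
Round 1 (the defendant proposes): rejecting gives the plaintiff an expected 0.5 × 112.5 = 56.25. The defendant offers 56.25 and keeps 150 − 56.25 = 93.75.

56.25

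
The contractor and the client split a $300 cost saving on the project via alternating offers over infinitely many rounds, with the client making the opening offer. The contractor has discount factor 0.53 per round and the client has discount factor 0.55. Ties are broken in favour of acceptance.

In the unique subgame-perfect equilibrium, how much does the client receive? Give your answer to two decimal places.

199.01

When the client proposes, the contractor accepts any offer worth at least 0.53 times what the contractor would get by proposing next round; and vice versa.
This gives x = 300 − 0.53y and y = 300 − 0.55x, where x and y are each side's share when it proposes.
Hence (1 − 0.53·0.55)x = 300(1 − 0.53), i.e. 0.7085·x = 141.
x ≈ 199.0120; the contractor's share is 300 − x ≈ 100.9880.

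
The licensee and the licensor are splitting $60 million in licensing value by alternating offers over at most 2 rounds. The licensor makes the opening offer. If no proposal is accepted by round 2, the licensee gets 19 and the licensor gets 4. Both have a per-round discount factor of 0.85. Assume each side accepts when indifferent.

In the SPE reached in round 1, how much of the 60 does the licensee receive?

Solve by backward induction from round 2.
Round 2 (the licensee proposes): the licensor gets 4 if talks fail, so the licensee offers 4 and keeps 56.
Round 1 (the licensor proposes): the licensee can get 56 next round, worth 0.85 × 56 = 47.6 now. The licensor offers 47.6 and keeps 60 − 47.6 = 12.4.

47.6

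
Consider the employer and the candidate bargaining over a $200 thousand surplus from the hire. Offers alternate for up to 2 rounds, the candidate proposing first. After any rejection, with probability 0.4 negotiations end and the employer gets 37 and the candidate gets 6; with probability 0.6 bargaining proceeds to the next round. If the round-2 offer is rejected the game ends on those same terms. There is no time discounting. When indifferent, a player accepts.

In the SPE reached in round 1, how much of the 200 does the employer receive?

Round 2 (the employer proposes): the candidate gets 6 if talks fail, so the employer offers 6 and keeps 194.
Round 1 (the candidate proposes): rejecting gives the employer an expected 0.6 × 194 + 0.4 × 37 = 131.2, so the candidate offers 131.2, keeping 68.8.

131.2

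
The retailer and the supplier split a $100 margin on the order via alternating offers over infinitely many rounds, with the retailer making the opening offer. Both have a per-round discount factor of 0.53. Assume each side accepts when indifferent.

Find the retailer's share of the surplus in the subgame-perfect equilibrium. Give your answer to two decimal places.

65.36

When the retailer proposes, the supplier accepts any offer worth at least 0.53 times what the supplier would get by proposing next round; and vice versa.
This gives x = 100 − 0.53y and y = 100 − 0.53x, where x and y are each side's share when it proposes.
Hence (1 − 0.53·0.53)x = 100(1 − 0.53), i.e. 0.7191·x = 47.
x ≈ 65.3595; the supplier's share is 100 − x ≈ 34.6405.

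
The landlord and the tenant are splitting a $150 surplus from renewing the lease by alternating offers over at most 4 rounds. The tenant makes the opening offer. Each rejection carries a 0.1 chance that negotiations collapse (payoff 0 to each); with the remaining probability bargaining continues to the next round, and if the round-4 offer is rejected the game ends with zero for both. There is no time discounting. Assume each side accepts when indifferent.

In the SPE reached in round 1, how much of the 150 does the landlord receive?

By backward induction:
Round 4 (the landlord proposes): rejection yields 0 for the tenant; the landlord offers 0 and keeps 150.
Round 3 (the tenant proposes): rejecting gives the landlord an expected 0.9 × 150 = 135; the tenant offers that and keeps 15.
Round 2 (the landlord proposes): rejecting gives the tenant an expected 0.9 × 15 = 13.5; the landlord offers that and keeps 136.5.
Round 1 (the tenant proposes): rejecting gives the landlord an expected 0.9 × 136.5 = 122.85, so the tenant offers 122.85, keeping 27.15.

122.85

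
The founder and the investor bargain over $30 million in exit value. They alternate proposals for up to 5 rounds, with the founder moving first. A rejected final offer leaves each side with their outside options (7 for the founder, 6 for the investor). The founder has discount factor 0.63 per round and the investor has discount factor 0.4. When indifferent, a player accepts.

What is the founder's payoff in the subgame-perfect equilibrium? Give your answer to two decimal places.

24.06

Work backward from the last round.
Round 5 (the founder proposes): the investor gets 6 if talks fail, so the founder offers 6 and keeps 24.
Round 4 (the investor proposes): the founder can get 24 next round, worth 0.63 × 24 = 15.12 now. The investor offers 15.12 and keeps 30 − 15.12 = 14.88.
Round 3 (the founder proposes): the investor can get 14.88 next round, worth 0.4 × 14.88 = 5.952 now, so the founder offers 5.952, keeping 24.048.
Round 2 (the investor proposes): the founder can get 24.048 next round, worth 0.63 × 24.048 = 15.15024 now; the investor offers that and keeps 14.84976.
Round 1 (the founder proposes): the investor can get 14.84976 next round, worth 0.4 × 14.84976 = 5.939904 now, so the founder offers 5.939904, keeping 24.060096.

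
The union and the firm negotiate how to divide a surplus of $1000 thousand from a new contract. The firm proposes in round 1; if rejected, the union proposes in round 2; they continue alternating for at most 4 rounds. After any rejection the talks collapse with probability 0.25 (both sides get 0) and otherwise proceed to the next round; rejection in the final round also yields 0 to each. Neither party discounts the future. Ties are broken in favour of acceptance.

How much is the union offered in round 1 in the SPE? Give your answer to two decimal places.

Round 4 (the union proposes): rejection yields 0 for the firm; the union offers 0 and keeps 1000.
Round 3 (the firm proposes): rejecting gives the union an expected 0.75 × 1000 = 750, so the firm offers 750, keeping 250.
Round 2 (the union proposes): rejecting gives the firm an expected 0.75 × 250 = 187.5; the union offers that and keeps 812.5.
Round 1 (the firm proposes): rejecting gives the union an expected 0.75 × 812.5 = 609.375. The firm offers 609.375 and keeps 1000 − 609.375 = 390.625.

609.38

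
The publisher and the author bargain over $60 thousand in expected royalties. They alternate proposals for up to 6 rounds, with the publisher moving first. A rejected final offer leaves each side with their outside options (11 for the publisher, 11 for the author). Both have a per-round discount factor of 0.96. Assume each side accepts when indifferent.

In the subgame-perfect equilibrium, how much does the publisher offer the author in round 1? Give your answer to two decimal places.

Solve by backward induction from round 6.
Round 6 (the author proposes): the publisher gets 11 if talks fail, so the author offers 11 and keeps 49.
Round 5 (the publisher proposes): the author can get 49 next round, worth 0.96 × 49 = 47.04 now. The publisher offers 47.04 and keeps 60 − 47.04 = 12.96.
Round 4 (the author proposes): the publisher can get 12.96 next round, worth 0.96 × 12.96 = 12.4416 now; the author offers that and keeps 47.5584.
Round 3 (the publisher proposes): the author can get 47.5584 next round, worth 0.96 × 47.5584 = 45.656064 now. The publisher offers 45.656064 and keeps 60 − 45.656064 = 14.343936.
Round 2 (the author proposes): the publisher can get 14.343936 next round, worth 0.96 × 14.343936 = 13.77017856 now; the author offers that and keeps 46.22982144.
Round 1 (the publisher proposes): the author can get 46.22982144 next round, worth 0.96 × 46.22982144 = 44.3806285824 now; the publisher offers that and keeps 15.6193714176.

44.38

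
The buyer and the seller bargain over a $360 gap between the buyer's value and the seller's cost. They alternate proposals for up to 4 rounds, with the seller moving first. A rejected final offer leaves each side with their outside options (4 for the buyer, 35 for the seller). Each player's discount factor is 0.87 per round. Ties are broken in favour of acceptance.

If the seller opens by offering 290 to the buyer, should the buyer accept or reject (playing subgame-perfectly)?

Work out the buyer's continuation value if the offer is rejected.
Round 4 (the buyer proposes): the seller gets 35 if talks fail, so the buyer offers 35 and keeps 325.
Round 3 (the seller proposes): the buyer can get 325 next round, worth 0.87 × 325 = 282.75 now; the seller offers that and keeps 77.25.
Round 2 (the buyer proposes): the seller can get 77.25 next round, worth 0.87 × 77.25 = 67.2075 now; the buyer offers that and keeps 292.7925.
So by rejecting in round 1, the buyer gets 292.7925 next round, worth 0.87 × 292.7925 = 254.729475 now.
Offer 290 ≥ 254.729475, so the buyer accepts.

Accept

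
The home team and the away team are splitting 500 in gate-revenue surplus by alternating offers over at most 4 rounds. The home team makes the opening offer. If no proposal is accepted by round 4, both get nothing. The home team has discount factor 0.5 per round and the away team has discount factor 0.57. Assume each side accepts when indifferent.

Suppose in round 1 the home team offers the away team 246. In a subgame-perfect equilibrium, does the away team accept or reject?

Round 4 (the away team proposes): the home team will accept anything ≥ 0, so the away team offers 0 and keeps 500.
Round 3 (the home team proposes): the away team can get 500 next round, worth 0.57 × 500 = 285 now; the home team offers that and keeps 215.
Round 2 (the away team proposes): the home team can get 215 next round, worth 0.5 × 215 = 107.5 now. The away team offers 107.5 and keeps 500 − 107.5 = 392.5.
So by rejecting in round 1, the away team gets 392.5 next round, worth 0.57 × 392.5 = 223.725 now.
Offer 246 ≥ 223.725, so the away team accepts.

Accept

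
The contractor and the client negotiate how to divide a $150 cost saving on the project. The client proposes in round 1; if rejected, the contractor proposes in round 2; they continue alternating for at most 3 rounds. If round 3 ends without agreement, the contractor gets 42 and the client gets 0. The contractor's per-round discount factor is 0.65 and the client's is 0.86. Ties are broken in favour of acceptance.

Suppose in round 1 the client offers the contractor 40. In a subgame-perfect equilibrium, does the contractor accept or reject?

Accept

Round 3 (the client proposes): the contractor gets 42 if talks fail, so the client offers 42 and keeps 108.
Round 2 (the contractor proposes): the client can get 108 next round, worth 0.86 × 108 = 92.88 now; the contractor offers that and keeps 57.12.
So by rejecting in round 1, the contractor gets 57.12 next round, worth 0.65 × 57.12 = 37.128 now.
Offer 40 ≥ 37.128, so the contractor accepts.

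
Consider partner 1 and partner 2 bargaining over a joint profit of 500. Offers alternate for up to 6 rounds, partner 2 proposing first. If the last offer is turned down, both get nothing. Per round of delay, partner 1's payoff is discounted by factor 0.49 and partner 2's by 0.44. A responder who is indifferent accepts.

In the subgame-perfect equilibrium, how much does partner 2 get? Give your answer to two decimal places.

321.83

Round 6 (partner 1 proposes): partner 2 will accept anything ≥ 0, so partner 1 offers 0 and keeps 500.
Round 5 (partner 2 proposes): partner 1 can get 500 next round, worth 0.49 × 500 = 245 now. Partner 2 offers 245 and keeps 500 − 245 = 255.
Round 4 (partner 1 proposes): partner 2 can get 255 next round, worth 0.44 × 255 = 112.2 now; partner 1 offers that and keeps 387.8.
Round 3 (partner 2 proposes): partner 1 can get 387.8 next round, worth 0.49 × 387.8 = 190.022 now. Partner 2 offers 190.022 and keeps 500 − 190.022 = 309.978.
Round 2 (partner 1 proposes): partner 2 can get 309.978 next round, worth 0.44 × 309.978 = 136.39032 now. Partner 1 offers 136.39032 and keeps 500 − 136.39032 = 363.60968.
Round 1 (partner 2 proposes): partner 1 can get 363.60968 next round, worth 0.49 × 363.60968 = 178.1687432 now; partner 2 offers that and keeps 321.8312568.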